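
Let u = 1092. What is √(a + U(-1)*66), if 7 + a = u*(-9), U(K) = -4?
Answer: I*√10099 ≈ 100.49*I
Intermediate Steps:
a = -9835 (a = -7 + 1092*(-9) = -7 - 9828 = -9835)
√(a + U(-1)*66) = √(-9835 - 4*66) = √(-9835 - 264) = √(-10099) = I*√10099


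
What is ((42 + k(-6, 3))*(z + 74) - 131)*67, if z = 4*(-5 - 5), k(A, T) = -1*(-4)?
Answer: 96011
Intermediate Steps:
k(A, T) = 4
z = -40 (z = 4*(-10) = -40)
((42 + k(-6, 3))*(z + 74) - 131)*67 = ((42 + 4)*(-40 + 74) - 131)*67 = (46*34 - 131)*67 = (1564 - 131)*67 = 1433*67 = 96011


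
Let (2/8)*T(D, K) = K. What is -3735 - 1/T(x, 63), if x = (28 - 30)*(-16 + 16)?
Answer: -941221/252 ≈ -3735.0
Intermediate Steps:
x = 0 (x = -2*0 = 0)
T(D, K) = 4*K
-3735 - 1/T(x, 63) = -3735 - 1/(4*63) = -3735 - 1/252 = -941221/252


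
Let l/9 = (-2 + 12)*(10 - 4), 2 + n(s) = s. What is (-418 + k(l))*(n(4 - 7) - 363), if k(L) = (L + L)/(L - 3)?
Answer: 27402016/179 ≈ 1.5308e+5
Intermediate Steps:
n(s) = -2 + s
l = 540 (l = 9*((-2 + 12)*(10 - 4)) = 9*(10*6) = 9*60 = 540)
k(L) = 2*L/(-3 + L) (k(L) = (2*L)/(-3 + L) = 2*L/(-3 + L))
(-418 + k(l))*(n(4 - 7) - 363) = (-418 + 2*540/(-3 + 540))*((-2 + (4 - 7)) - 363) = (-418 + 2*540/537)*((-2 - 3) - 363) = (-418 + 2*540*(1/537))*(-5 - 363) = (-418 + 360/179)*(-368) = -74462/179*(-368) = 27402016/179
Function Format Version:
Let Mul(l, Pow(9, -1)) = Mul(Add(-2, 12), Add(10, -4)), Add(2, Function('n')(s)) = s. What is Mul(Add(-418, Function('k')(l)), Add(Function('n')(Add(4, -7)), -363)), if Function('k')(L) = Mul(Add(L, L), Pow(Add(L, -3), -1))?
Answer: Rational(27402016, 179) ≈ 1.5308e+5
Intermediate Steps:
Function('n')(s) = Add(-2, s)
l = 540 (l = Mul(9, Mul(Add(-2, 12), Add(10, -4))) = Mul(9, Mul(10, 6)) = Mul(9, 60) = 540)
Function('k')(L) = Mul(2, L, Pow(Add(-3, L), -1)) (Function('k')(L) = Mul(Mul(2, L), Pow(Add(-3, L), -1)) = Mul(2, L, Pow(Add(-3, L), -1)))
Mul(Add(-418, Function('k')(l)), Add(Function('n')(Add(4, -7)), -363)) = Mul(Add(-418, Mul(2, 540, Pow(Add(-3, 540), -1))), Add(Add(-2, Add(4, -7)), -363)) = Mul(Add(-418, Mul(2, 540, Pow(537, -1))), Add(Add(-2, -3), -363)) = Mul(Add(-418, Mul(2, 540, Rational(1, 537))), Add(-5, -363)) = Mul(Add(-418, Rational(360, 179)), -368) = Mul(Rational(-74462, 179), -368) = Rational(27402016, 179)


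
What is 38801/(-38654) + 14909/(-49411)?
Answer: -356212671/272847542 ≈ -1.3055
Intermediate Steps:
38801/(-38654) + 14909/(-49411) = 38801*(-1/38654) + 14909*(-1/49411) = -5543/5522 - 14909/49411 = -356212671/272847542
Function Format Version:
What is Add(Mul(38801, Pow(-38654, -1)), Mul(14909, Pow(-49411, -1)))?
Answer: Rational(-356212671, 272847542) ≈ -1.3055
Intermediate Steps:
Add(Mul(38801, Pow(-38654, -1)), Mul(14909, Pow(-49411, -1))) = Add(Mul(38801, Rational(-1, 38654)), Mul(14909, Rational(-1, 49411))) = Add(Rational(-5543, 5522), Rational(-14909, 49411)) = Rational(-356212671, 272847542)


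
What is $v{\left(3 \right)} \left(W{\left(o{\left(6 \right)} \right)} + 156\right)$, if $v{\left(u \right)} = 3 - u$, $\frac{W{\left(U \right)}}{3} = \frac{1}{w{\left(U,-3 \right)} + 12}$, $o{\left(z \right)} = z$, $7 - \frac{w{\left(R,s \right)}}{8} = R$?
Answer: $0$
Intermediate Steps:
$w{\left(R,s \right)} = 56 - 8 R$
$W{\left(U \right)} = \frac{3}{68 - 8 U}$ ($W{\left(U \right)} = \frac{3}{\left(56 - 8 U\right) + 12} = \frac{3}{68 - 8 U}$)
$v{\left(3 \right)} \left(W{\left(o{\left(6 \right)} \right)} + 156\right) = \left(3 - 3\right) \left(- \frac{3}{-68 + 8 \cdot 6} + 156\right) = \left(3 - 3\right) \left(- \frac{3}{-68 + 48} + 156\right) = 0 \left(- \frac{3}{-20} + 156\right) = 0 \left(\left(-3\right) \left(- \frac{1}{20}\right) + 156\right) = 0 \left(\frac{3}{20} + 156\right) = 0 \cdot \frac{3123}{20} = 0$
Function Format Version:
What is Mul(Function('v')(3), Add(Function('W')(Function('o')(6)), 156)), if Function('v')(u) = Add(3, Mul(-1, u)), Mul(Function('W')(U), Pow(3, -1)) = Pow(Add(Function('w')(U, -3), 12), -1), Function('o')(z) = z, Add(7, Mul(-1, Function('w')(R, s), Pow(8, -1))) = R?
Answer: 0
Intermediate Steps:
Function('w')(R, s) = Add(56, Mul(-8, R))
Function('W')(U) = Mul(3, Pow(Add(68, Mul(-8, U)), -1)) (Function('W')(U) = Mul(3, Pow(Add(Add(56, Mul(-8, U)), 12), -1)) = Mul(3, Pow(Add(68, Mul(-8, U)), -1)))
Mul(Function('v')(3), Add(Function('W')(Function('o')(6)), 156)) = Mul(Add(3, Mul(-1, 3)), Add(Mul(-3, Pow(Add(-68, Mul(8, 6)), -1)), 156)) = Mul(Add(3, -3), Add(Mul(-3, Pow(Add(-68, 48), -1)), 156)) = Mul(0, Add(Mul(-3, Pow(-20, -1)), 156)) = Mul(0, Add(Mul(-3, Rational(-1, 20)), 156)) = Mul(0, Add(Rational(3, 20), 156)) = Mul(0, Rational(3123, 20)) = 0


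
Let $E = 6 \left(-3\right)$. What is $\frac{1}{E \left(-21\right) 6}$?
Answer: $\frac{1}{2268} \approx 0.00044092$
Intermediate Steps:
$E = -18$
$\frac{1}{E \left(-21\right) 6} = \frac{1}{\left(-18\right) \left(-21\right) 6} = \frac{1}{378 \cdot 6} = \frac{1}{2268}$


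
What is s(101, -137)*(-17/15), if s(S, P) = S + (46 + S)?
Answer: -4216/15 ≈ -281.07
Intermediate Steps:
s(S, P) = 46 + 2*S
s(101, -137)*(-17/15) = (46 + 2*101)*(-17/15) = (46 + 202)*(-17*1/15) = 248*(-17/15) = -4216/15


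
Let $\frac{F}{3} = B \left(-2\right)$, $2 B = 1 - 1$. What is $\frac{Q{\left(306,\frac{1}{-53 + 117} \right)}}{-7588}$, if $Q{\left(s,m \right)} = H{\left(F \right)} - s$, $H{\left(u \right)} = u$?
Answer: $\frac{153}{3794} \approx 0.040327$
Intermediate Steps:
$B = 0$ ($B = \frac{1 - 1}{2} = \frac{1}{2} \cdot 0 = 0$)
$F = 0$ ($F = 3 \cdot 0 \left(-2\right) = 3 \cdot 0 = 0$)
$Q{\left(s,m \right)} = - s$ ($Q{\left(s,m \right)} = 0 - s = - s$)
$\frac{Q{\left(306,\frac{1}{-53 + 117} \right)}}{-7588} = \frac{\left(-1\right) 306}{-7588} = \left(-306\right) \left(- \frac{1}{7588}\right) = \frac{153}{3794}$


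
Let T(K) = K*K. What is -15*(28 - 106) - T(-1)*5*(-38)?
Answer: 1360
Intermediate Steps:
T(K) = K**2
-15*(28 - 106) - T(-1)*5*(-38) = -15*(28 - 106) - (-1)**2*5*(-38) = -15*(-78) - 1*5*(-38) = 1170 - 5*(-38) = 1170 - 1*(-190) = 1170 + 190 = 1360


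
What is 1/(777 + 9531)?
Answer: 1/10308 ≈ 9.7012e-5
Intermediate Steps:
1/(777 + 9531) = 1/10308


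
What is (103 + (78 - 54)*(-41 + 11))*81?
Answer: -49977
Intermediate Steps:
(103 + (78 - 54)*(-41 + 11))*81 = (103 + 24*(-30))*81 = (103 - 720)*81 = -617*81 = -49977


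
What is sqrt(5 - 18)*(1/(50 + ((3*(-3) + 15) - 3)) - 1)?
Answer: -52*I*sqrt(13)/53 ≈ -3.5375*I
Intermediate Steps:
sqrt(5 - 18)*(1/(50 + ((3*(-3) + 15) - 3)) - 1) = sqrt(-13)*(1/(50 + ((-9 + 15) - 3)) - 1) = (I*sqrt(13))*(1/(50 + (6 - 3)) - 1) = (I*sqrt(13))*(1/(50 + 3) - 1) = (I*sqrt(13))*(1/53 - 1) = (I*sqrt(13))*(-52/53) = -52*I*sqrt(13)/53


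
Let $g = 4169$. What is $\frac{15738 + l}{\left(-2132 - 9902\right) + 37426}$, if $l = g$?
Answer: $\frac{19907}{25392} \approx 0.78399$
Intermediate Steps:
$l = 4169$
$\frac{15738 + l}{\left(-2132 - 9902\right) + 37426} = \frac{15738 + 4169}{\left(-2132 - 9902\right) + 37426} = \frac{19907}{-12034 + 37426} = \frac{19907}{25392}$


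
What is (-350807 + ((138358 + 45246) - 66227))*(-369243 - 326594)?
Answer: 162429230910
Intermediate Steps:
(-350807 + ((138358 + 45246) - 66227))*(-369243 - 326594) = (-350807 + (183604 - 66227))*(-695837) = (-350807 + 117377)*(-695837) = -233430*(-695837) = 162429230910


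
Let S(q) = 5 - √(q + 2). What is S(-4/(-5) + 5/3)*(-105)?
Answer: -525 + 7*√1005 ≈ -303.09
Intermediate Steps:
S(q) = 5 - √(2 + q)
S(-4/(-5) + 5/3)*(-105) = (5 - √(2 + (-4/(-5) + 5/3)))*(-105) = (5 - √(2 + (-4*(-⅕) + 5*(⅓))))*(-105) = (5 - √(2 + (⅘ + 5/3)))*(-105) = (5 - √(2 + 37/15))*(-105) = (5 - √(67/15))*(-105) = (5 - √1005/15)*(-105) = -525 + 7*√1005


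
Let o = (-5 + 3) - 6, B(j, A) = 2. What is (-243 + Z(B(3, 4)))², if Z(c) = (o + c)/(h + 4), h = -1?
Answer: 60025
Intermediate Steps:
o = -8 (o = -2 - 6 = -8)
Z(c) = -8/3 + c/3 (Z(c) = (-8 + c)/(-1 + 4) = (-8 + c)/3 = (-8 + c)*(⅓) = -8/3 + c/3)
(-243 + Z(B(3, 4)))² = (-243 + (-8/3 + (⅓)*2))² = (-243 + (-8/3 + ⅔))² = (-243 - 2)² = (-245)² = 60025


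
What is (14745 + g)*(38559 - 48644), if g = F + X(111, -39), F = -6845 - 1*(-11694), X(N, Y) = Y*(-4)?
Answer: -199178750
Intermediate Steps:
X(N, Y) = -4*Y
F = 4849 (F = -6845 + 11694 = 4849)
g = 5005 (g = 4849 - 4*(-39) = 4849 + 156 = 5005)
(14745 + g)*(38559 - 48644) = (14745 + 5005)*(38559 - 48644) = 19750*(-10085) = -199178750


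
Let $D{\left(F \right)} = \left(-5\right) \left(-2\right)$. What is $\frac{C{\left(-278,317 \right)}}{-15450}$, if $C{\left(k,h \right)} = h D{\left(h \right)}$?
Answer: $- \frac{317}{1545} \approx -0.20518$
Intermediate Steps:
$D{\left(F \right)} = 10$
$C{\left(k,h \right)} = 10 h$ ($C{\left(k,h \right)} = h 10 = 10 h$)
$\frac{C{\left(-278,317 \right)}}{-15450} = \frac{10 \cdot 317}{-15450} = 3170 \left(- \frac{1}{15450}\right) = - \frac{317}{1545}$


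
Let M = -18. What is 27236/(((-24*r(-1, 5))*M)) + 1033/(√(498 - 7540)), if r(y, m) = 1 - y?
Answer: 6809/216 - 1033*I*√7042/7042 ≈ 31.523 - 12.31*I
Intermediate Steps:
27236/(((-24*r(-1, 5))*M)) + 1033/(√(498 - 7540)) = 27236/((-24*(1 - 1*(-1))*(-18))) + 1033/(√(498 - 7540)) = 27236/((-24*(1 + 1)*(-18))) + 1033/(√(-7042)) = 27236/((-24*2*(-18))) + 1033/((I*√7042)) = 27236/((-48*(-18))) + 1033*(-I*√7042/7042) = 27236/864 - 1033*I*√7042/7042 = 27236*(1/864) - 1033*I*√7042/7042 = 6809/216 - 1033*I*√7042/7042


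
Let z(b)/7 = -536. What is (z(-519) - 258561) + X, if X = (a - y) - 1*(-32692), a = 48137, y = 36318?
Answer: -217802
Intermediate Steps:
z(b) = -3752 (z(b) = 7*(-536) = -3752)
X = 44511 (X = (48137 - 1*36318) - 1*(-32692) = (48137 - 36318) + 32692 = 11819 + 32692 = 44511)
(z(-519) - 258561) + X = (-3752 - 258561) + 44511 = -262313 + 44511 = -217802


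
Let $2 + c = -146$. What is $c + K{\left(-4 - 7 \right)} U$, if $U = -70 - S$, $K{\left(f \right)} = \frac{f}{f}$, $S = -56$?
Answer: $-162$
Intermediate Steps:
$c = -148$ ($c = -2 - 146 = -148$)
$K{\left(f \right)} = 1$
$U = -14$ ($U = -70 - -56 = -70 + 56 = -14$)
$c + K{\left(-4 - 7 \right)} U = -148 + 1 \left(-14\right) = -148 - 14 = -162$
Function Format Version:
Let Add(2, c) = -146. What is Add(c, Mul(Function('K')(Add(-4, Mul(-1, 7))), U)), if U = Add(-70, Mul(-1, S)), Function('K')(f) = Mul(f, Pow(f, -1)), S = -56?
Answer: -162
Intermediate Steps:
c = -148 (c = Add(-2, -146) = -148)
Function('K')(f) = 1
U = -14 (U = Add(-70, Mul(-1, -56)) = Add(-70, 56) = -14)
Add(c, Mul(Function('K')(Add(-4, Mul(-1, 7))), U)) = Add(-148, Mul(1, -14)) = Add(-148, -14) = -162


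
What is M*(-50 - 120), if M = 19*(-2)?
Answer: 6460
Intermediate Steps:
M = -38
M*(-50 - 120) = -38*(-50 - 120) = -38*(-170) = 6460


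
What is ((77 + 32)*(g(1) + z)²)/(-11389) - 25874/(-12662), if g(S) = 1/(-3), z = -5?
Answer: 1149395213/648933831 ≈ 1.7712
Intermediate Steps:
g(S) = -⅓
((77 + 32)*(g(1) + z)²)/(-11389) - 25874/(-12662) = ((77 + 32)*(-⅓ - 5)²)/(-11389) - 25874/(-12662) = (109*(-16/3)²)*(-1/11389) - 25874*(-1/12662) = (109*(256/9))*(-1/11389) + 12937/6331 = (27904/9)*(-1/11389) + 12937/6331 = -27904/102501 + 12937/6331 = 1149395213/648933831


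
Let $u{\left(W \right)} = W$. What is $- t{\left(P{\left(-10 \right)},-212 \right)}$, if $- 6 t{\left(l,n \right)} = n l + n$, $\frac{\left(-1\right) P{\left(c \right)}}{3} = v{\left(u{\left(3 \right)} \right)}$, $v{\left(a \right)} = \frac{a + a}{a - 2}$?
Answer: $\frac{1802}{3} \approx 600.67$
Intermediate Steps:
$v{\left(a \right)} = \frac{2 a}{-2 + a}$
$P{\left(c \right)} = -18$ ($P{\left(c \right)} = - 3 \cdot 2 \cdot 3 \frac{1}{-2 + 3} = - 3 \cdot 2 \cdot 3 \cdot 1^{-1} = - 3 \cdot 2 \cdot 3 \cdot 1 = \left(-3\right) 6 = -18$)
$t{\left(l,n \right)} = - \frac{n}{6} - \frac{l n}{6}$ ($t{\left(l,n \right)} = - \frac{n l + n}{6} = - \frac{l n + n}{6} = - \frac{n + l n}{6} = - \frac{n}{6} - \frac{l n}{6}$)
$- t{\left(P{\left(-10 \right)},-212 \right)} = - \frac{\left(-1\right) \left(-212\right) \left(1 - 18\right)}{6} = - \frac{\left(-1\right) \left(-212\right) \left(-17\right)}{6} = \left(-1\right) \left(- \frac{1802}{3}\right) = \frac{1802}{3}$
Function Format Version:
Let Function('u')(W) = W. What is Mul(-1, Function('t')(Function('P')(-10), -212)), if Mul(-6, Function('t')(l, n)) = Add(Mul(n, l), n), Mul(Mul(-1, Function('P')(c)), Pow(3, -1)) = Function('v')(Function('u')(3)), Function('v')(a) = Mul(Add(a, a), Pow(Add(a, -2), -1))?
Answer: Rational(1802, 3) ≈ 600.67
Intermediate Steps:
Function('v')(a) = Mul(2, a, Pow(Add(-2, a), -1)) (Function('v')(a) = Mul(Mul(2, a), Pow(Add(-2, a), -1)) = Mul(2, a, Pow(Add(-2, a), -1)))
Function('P')(c) = -18 (Function('P')(c) = Mul(-3, Mul(2, 3, Pow(Add(-2, 3), -1))) = Mul(-3, Mul(2, 3, Pow(1, -1))) = Mul(-3, Mul(2, 3, 1)) = Mul(-3, 6) = -18)
Function('t')(l, n) = Add(Mul(Rational(-1, 6), n), Mul(Rational(-1, 6), l, n)) (Function('t')(l, n) = Mul(Rational(-1, 6), Add(Mul(n, l), n)) = Mul(Rational(-1, 6), Add(Mul(l, n), n)) = Mul(Rational(-1, 6), Add(n, Mul(l, n))) = Add(Mul(Rational(-1, 6), n), Mul(Rational(-1, 6), l, n)))
Mul(-1, Function('t')(Function('P')(-10), -212)) = Mul(-1, Mul(Rational(-1, 6), -212, Add(1, -18))) = Mul(-1, Mul(Rational(-1, 6), -212, -17)) = Mul(-1, Rational(-1802, 3)) = Rational(1802, 3)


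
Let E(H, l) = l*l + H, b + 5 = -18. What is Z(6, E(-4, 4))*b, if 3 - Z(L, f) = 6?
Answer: 69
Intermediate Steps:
b = -23 (b = -5 - 18 = -23)
E(H, l) = H + l² (E(H, l) = l² + H = H + l²)
Z(L, f) = -3 (Z(L, f) = 3 - 1*6 = 3 - 6 = -3)
Z(6, E(-4, 4))*b = -3*(-23) = 69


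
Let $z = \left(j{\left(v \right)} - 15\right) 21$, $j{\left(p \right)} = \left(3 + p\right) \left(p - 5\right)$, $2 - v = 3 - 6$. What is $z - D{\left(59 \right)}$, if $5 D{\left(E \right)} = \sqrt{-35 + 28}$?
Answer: $-315 - \frac{i \sqrt{7}}{5} \approx -315.0 - 0.52915 i$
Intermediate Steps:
$v = 5$ ($v = 2 - \left(3 - 6\right) = 2 - -3 = 2 + 3 = 5$)
$D{\left(E \right)} = \frac{i \sqrt{7}}{5}$ ($D{\left(E \right)} = \frac{\sqrt{-35 + 28}}{5} = \frac{\sqrt{-7}}{5} = \frac{i \sqrt{7}}{5}$)
$j{\left(p \right)} = \left(-5 + p\right) \left(3 + p\right)$ ($j{\left(p \right)} = \left(3 + p\right) \left(-5 + p\right) = \left(-5 + p\right) \left(3 + p\right)$)
$z = -315$ ($z = \left(\left(-15 + 5^{2} - 10\right) - 15\right) 21 = \left(\left(-15 + 25 - 10\right) - 15\right) 21 = \left(0 - 15\right) 21 = \left(-15\right) 21 = -315$)
$z - D{\left(59 \right)} = -315 - \frac{i \sqrt{7}}{5}$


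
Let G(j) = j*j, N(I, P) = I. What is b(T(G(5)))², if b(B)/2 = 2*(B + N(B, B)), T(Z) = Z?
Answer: 40000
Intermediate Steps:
G(j) = j²
b(B) = 8*B (b(B) = 2*(2*(B + B)) = 2*(2*(2*B)) = 2*(4*B) = 8*B)
b(T(G(5)))² = (8*5²)² = (8*25)² = 200² = 40000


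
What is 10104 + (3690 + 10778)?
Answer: 24572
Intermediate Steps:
10104 + (3690 + 10778) = 10104 + 14468 = 24572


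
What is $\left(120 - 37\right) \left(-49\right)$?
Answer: $-4067$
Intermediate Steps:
$\left(120 - 37\right) \left(-49\right) = 83 \left(-49\right) = -4067$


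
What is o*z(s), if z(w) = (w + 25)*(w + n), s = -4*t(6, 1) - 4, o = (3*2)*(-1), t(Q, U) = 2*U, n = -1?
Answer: 1014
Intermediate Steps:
o = -6 (o = 6*(-1) = -6)
s = -12 (s = -8 - 4 = -12)
z(w) = (-1 + w)*(25 + w) (z(w) = (w + 25)*(w - 1) = (25 + w)*(-1 + w) = (-1 + w)*(25 + w))
o*z(s) = -6*(-25 + (-12)² + 24*(-12)) = -6*(-25 + 144 - 288) = -6*(-169) = 1014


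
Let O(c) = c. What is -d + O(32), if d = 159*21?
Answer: -3307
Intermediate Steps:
d = 3339
-d + O(32) = -1*3339 + 32 = -3339 + 32 = -3307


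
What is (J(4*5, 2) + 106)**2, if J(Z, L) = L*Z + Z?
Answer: 27556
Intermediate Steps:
J(Z, L) = Z + L*Z
(J(4*5, 2) + 106)**2 = ((4*5)*(1 + 2) + 106)**2 = (20*3 + 106)**2 = (60 + 106)**2 = 166**2 = 27556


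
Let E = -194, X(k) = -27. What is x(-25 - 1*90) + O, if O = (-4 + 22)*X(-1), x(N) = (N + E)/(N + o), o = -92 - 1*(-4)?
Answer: -98349/203 ≈ -484.48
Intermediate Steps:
o = -88 (o = -92 + 4 = -88)
x(N) = (-194 + N)/(-88 + N) (x(N) = (N - 194)/(N - 88) = (-194 + N)/(-88 + N))
O = -486 (O = (-4 + 22)*(-27) = 18*(-27) = -486)
x(-25 - 1*90) + O = (-194 + (-25 - 1*90))/(-88 + (-25 - 1*90)) - 486 = (-194 + (-25 - 90))/(-88 + (-25 - 90)) - 486 = (-194 - 115)/(-88 - 115) - 486 = -309/(-203) - 486 = -1/203*(-309) - 486 = 309/203 - 486 = -98349/203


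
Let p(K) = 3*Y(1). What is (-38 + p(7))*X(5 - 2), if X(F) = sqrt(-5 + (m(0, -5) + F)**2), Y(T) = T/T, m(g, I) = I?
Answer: -35*I ≈ -35.0*I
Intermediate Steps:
Y(T) = 1
p(K) = 3 (p(K) = 3*1 = 3)
X(F) = sqrt(-5 + (-5 + F)**2)
(-38 + p(7))*X(5 - 2) = (-38 + 3)*sqrt(-5 + (-5 + (5 - 2))**2) = -35*sqrt(-5 + (-5 + 3)**2) = -35*sqrt(-5 + (-2)**2) = -35*sqrt(-5 + 4) = -35*I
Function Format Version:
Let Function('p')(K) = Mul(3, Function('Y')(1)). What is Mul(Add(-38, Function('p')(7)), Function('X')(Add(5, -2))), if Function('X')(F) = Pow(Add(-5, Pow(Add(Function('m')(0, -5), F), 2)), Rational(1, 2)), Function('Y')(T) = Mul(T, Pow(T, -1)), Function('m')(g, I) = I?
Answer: Mul(-35, I) ≈ Mul(-35.000, I)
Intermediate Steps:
Function('Y')(T) = 1
Function('p')(K) = 3 (Function('p')(K) = Mul(3, 1) = 3)
Function('X')(F) = Pow(Add(-5, Pow(Add(-5, F), 2)), Rational(1, 2))
Mul(Add(-38, Function('p')(7)), Function('X')(Add(5, -2))) = Mul(Add(-38, 3), Pow(Add(-5, Pow(Add(-5, Add(5, -2)), 2)), Rational(1, 2))) = Mul(-35, Pow(Add(-5, Pow(Add(-5, 3), 2)), Rational(1, 2))) = Mul(-35, Pow(Add(-5, Pow(-2, 2)), Rational(1, 2))) = Mul(-35, Pow(Add(-5, 4), Rational(1, 2))) = Mul(-35, Pow(-1, Rational(1, 2))) = Mul(-35, I)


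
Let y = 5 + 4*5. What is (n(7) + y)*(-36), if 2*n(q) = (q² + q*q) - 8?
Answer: -2520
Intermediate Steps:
n(q) = -4 + q² (n(q) = ((q² + q*q) - 8)/2 = ((q² + q²) - 8)/2 = (2*q² - 8)/2 = (-8 + 2*q²)/2 = -4 + q²)
y = 25 (y = 5 + 20 = 25)
(n(7) + y)*(-36) = ((-4 + 7²) + 25)*(-36) = ((-4 + 49) + 25)*(-36) = (45 + 25)*(-36) = 70*(-36) = -2520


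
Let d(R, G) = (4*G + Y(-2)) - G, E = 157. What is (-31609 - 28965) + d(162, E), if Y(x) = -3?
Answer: -60106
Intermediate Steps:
d(R, G) = -3 + 3*G (d(R, G) = (4*G - 3) - G = (-3 + 4*G) - G = -3 + 3*G)
(-31609 - 28965) + d(162, E) = (-31609 - 28965) + (-3 + 3*157) = -60574 + (-3 + 471) = -60574 + 468 = -60106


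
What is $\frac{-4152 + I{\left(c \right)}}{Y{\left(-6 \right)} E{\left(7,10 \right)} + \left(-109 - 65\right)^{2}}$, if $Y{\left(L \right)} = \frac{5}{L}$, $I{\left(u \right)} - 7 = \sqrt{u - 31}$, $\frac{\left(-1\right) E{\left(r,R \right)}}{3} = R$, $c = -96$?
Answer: $- \frac{4145}{30301} + \frac{i \sqrt{127}}{30301} \approx -0.13679 + 0.00037192 i$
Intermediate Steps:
$E{\left(r,R \right)} = - 3 R$
$I{\left(u \right)} = 7 + \sqrt{-31 + u}$ ($I{\left(u \right)} = 7 + \sqrt{u - 31} = 7 + \sqrt{-31 + u}$)
$\frac{-4152 + I{\left(c \right)}}{Y{\left(-6 \right)} E{\left(7,10 \right)} + \left(-109 - 65\right)^{2}} = \frac{-4152 + \left(7 + \sqrt{-31 - 96}\right)}{\frac{5}{-6} \left(\left(-3\right) 10\right) + \left(-109 - 65\right)^{2}} = \frac{-4152 + \left(7 + \sqrt{-127}\right)}{5 \left(- \frac{1}{6}\right) \left(-30\right) + \left(-174\right)^{2}} = \frac{-4152 + \left(7 + i \sqrt{127}\right)}{\left(- \frac{5}{6}\right) \left(-30\right) + 30276} = \frac{-4145 + i \sqrt{127}}{25 + 30276} = \frac{-4145 + i \sqrt{127}}{30301} = \left(-4145 + i \sqrt{127}\right) \frac{1}{30301} = - \frac{4145}{30301} + \frac{i \sqrt{127}}{30301}$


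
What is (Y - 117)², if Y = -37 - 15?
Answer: 28561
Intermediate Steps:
Y = -52
(Y - 117)² = (-52 - 117)² = (-169)² = 28561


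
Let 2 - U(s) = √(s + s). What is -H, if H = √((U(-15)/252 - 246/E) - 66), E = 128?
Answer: -√(-1916803 - 112*I*√30)/168 ≈ -0.0013187 + 8.241*I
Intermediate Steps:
U(s) = 2 - √2*√s (U(s) = 2 - √(s + s) = 2 - √(2*s) = 2 - √2*√s)
H = √(-273829/4032 - I*√30/252) (H = √(((2 - √2*√(-15))/252 - 246/128) - 66) = √(((2 - √2*I*√15)*(1/252) - 246*1/128) - 66) = √(((2 - I*√30)*(1/252) - 123/64) - 66) = √(((1/126 - I*√30/252) - 123/64) - 66) = √((-7717/4032 - I*√30/252) - 66) = √(-273829/4032 - I*√30/252) ≈ 0.0013 - 8.241*I)
-H = -√(-1916803 - 112*I*√30)/168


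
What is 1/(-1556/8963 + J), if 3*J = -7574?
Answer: -26889/67890430 ≈ -0.00039606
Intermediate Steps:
J = -7574/3 (J = (⅓)*(-7574) = -7574/3 ≈ -2524.7)
1/(-1556/8963 + J) = 1/(-1556/8963 - 7574/3) = 1/(-67890430/26889) = -26889/67890430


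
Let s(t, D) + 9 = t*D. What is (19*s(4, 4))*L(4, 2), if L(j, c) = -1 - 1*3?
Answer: -532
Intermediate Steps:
s(t, D) = -9 + D*t (s(t, D) = -9 + t*D = -9 + D*t)
L(j, c) = -4 (L(j, c) = -1 - 3 = -4)
(19*s(4, 4))*L(4, 2) = (19*(-9 + 4*4))*(-4) = (19*(-9 + 16))*(-4) = (19*7)*(-4) = 133*(-4) = -532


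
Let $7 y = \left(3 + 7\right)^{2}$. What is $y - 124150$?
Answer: $- \frac{868950}{7} \approx -1.2414 \cdot 10^{5}$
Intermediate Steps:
$y = \frac{100}{7}$ ($y = \frac{\left(3 + 7\right)^{2}}{7} = \frac{10^{2}}{7} = \frac{1}{7} \cdot 100 = \frac{100}{7} \approx 14.286$)
$y - 124150 = \frac{100}{7} - 124150 = - \frac{868950}{7}$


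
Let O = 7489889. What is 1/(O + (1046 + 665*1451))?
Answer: 1/8455850 ≈ 1.1826e-7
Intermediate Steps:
1/(O + (1046 + 665*1451)) = 1/(7489889 + (1046 + 665*1451)) = 1/(7489889 + (1046 + 964915)) = 1/(7489889 + 965961) = 1/8455850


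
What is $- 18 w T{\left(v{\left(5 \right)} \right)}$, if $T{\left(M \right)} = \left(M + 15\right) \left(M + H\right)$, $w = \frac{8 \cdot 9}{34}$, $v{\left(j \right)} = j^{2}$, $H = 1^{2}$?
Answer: $- \frac{673920}{17} \approx -39642.0$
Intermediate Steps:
$H = 1$
$w = \frac{36}{17}$ ($w = 72 \cdot \frac{1}{34} = \frac{36}{17} \approx 2.1176$)
$T{\left(M \right)} = \left(1 + M\right) \left(15 + M\right)$ ($T{\left(M \right)} = \left(M + 15\right) \left(M + 1\right) = \left(15 + M\right) \left(1 + M\right) = \left(1 + M\right) \left(15 + M\right)$)
$- 18 w T{\left(v{\left(5 \right)} \right)} = \left(-18\right) \frac{36}{17} \left(15 + \left(5^{2}\right)^{2} + 16 \cdot 5^{2}\right) = - \frac{648 \left(15 + 25^{2} + 16 \cdot 25\right)}{17} = - \frac{648 \left(15 + 625 + 400\right)}{17} = \left(- \frac{648}{17}\right) 1040 = - \frac{673920}{17}$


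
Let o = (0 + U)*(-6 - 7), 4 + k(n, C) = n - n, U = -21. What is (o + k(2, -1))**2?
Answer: 72361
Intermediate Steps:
k(n, C) = -4 (k(n, C) = -4 + (n - n) = -4 + 0 = -4)
o = 273 (o = (0 - 21)*(-6 - 7) = -21*(-13) = 273)
(o + k(2, -1))**2 = (273 - 4)**2 = 269**2 = 72361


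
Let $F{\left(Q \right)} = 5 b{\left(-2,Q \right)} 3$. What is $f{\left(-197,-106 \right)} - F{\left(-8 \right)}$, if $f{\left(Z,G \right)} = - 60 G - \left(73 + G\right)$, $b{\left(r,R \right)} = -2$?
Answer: $6423$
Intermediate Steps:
$F{\left(Q \right)} = -30$ ($F{\left(Q \right)} = 5 \left(-2\right) 3 = \left(-10\right) 3 = -30$)
$f{\left(Z,G \right)} = -73 - 61 G$
$f{\left(-197,-106 \right)} - F{\left(-8 \right)} = \left(-73 - -6466\right) - -30 = \left(-73 + 6466\right) + 30 = 6393 + 30 = 6423$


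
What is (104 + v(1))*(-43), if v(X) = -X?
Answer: -4429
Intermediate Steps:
(104 + v(1))*(-43) = (104 - 1*1)*(-43) = (104 - 1)*(-43) = 103*(-43) = -4429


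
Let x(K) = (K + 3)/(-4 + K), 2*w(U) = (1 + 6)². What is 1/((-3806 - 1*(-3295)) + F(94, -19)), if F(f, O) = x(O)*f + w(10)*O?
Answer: -46/41911 ≈ -0.0010976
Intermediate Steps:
w(U) = 49/2 (w(U) = (1 + 6)²/2 = (½)*7² = (½)*49 = 49/2)
x(K) = (3 + K)/(-4 + K)
F(f, O) = 49*O/2 + f*(3 + O)/(-4 + O) (F(f, O) = ((3 + O)/(-4 + O))*f + 49*O/2 = f*(3 + O)/(-4 + O) + 49*O/2 = 49*O/2 + f*(3 + O)/(-4 + O))
1/((-3806 - 1*(-3295)) + F(94, -19)) = 1/((-3806 - 1*(-3295)) + (94*(3 - 19) + (49/2)*(-19)*(-4 - 19))/(-4 - 19)) = 1/((-3806 + 3295) + (94*(-16) + (49/2)*(-19)*(-23))/(-23)) = 1/(-511 - (-1504 + 21413/2)/23) = 1/(-511 - 1/23*18405/2) = 1/(-511 - 18405/46) = 1/(-41911/46) = -46/41911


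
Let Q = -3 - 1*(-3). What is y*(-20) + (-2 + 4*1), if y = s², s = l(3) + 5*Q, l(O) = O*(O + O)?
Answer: -6478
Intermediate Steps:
l(O) = 2*O² (l(O) = O*(2*O) = 2*O²)
Q = 0 (Q = -3 + 3 = 0)
s = 18 (s = 2*3² + 5*0 = 2*9 + 0 = 18 + 0 = 18)
y = 324 (y = 18² = 324)
y*(-20) + (-2 + 4*1) = 324*(-20) + (-2 + 4*1) = -6480 + (-2 + 4) = -6480 + 2 = -6478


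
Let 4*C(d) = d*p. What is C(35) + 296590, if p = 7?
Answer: 1186605/4 ≈ 2.9665e+5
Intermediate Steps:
C(d) = 7*d/4 (C(d) = (d*7)/4 = (7*d)/4 = 7*d/4)
C(35) + 296590 = (7/4)*35 + 296590 = 245/4 + 296590 = 1186605/4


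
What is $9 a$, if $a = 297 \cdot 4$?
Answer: $10692$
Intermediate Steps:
$a = 1188$
$9 a = 9 \cdot 1188 = 10692$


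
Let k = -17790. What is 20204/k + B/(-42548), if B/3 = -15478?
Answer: -8394733/189232230 ≈ -0.044362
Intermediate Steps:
B = -46434 (B = 3*(-15478) = -46434)
20204/k + B/(-42548) = 20204/(-17790) - 46434/(-42548) = 20204*(-1/17790) - 46434*(-1/42548) = -10102/8895 + 23217/21274 = -8394733/189232230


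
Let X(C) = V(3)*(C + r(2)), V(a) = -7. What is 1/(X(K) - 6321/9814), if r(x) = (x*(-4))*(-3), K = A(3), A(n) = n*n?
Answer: -1402/324765 ≈ -0.0043170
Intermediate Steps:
A(n) = n²
K = 9 (K = 3² = 9)
r(x) = 12*x (r(x) = -4*x*(-3) = 12*x)
X(C) = -168 - 7*C (X(C) = -7*(C + 12*2) = -7*(C + 24) = -7*(24 + C) = -168 - 7*C)
1/(X(K) - 6321/9814) = 1/((-168 - 7*9) - 6321/9814) = 1/((-168 - 63) - 6321*1/9814) = 1/(-231 - 903/1402) = 1/(-324765/1402) = -1402/324765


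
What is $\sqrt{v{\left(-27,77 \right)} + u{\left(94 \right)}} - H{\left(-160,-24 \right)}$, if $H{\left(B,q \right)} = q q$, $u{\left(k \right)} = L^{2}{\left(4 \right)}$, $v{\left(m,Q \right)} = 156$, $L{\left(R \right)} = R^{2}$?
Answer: $-576 + 2 \sqrt{103} \approx -555.7$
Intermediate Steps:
$u{\left(k \right)} = 256$ ($u{\left(k \right)} = \left(4^{2}\right)^{2} = 16^{2} = 256$)
$H{\left(B,q \right)} = q^{2}$
$\sqrt{v{\left(-27,77 \right)} + u{\left(94 \right)}} - H{\left(-160,-24 \right)} = \sqrt{156 + 256} - \left(-24\right)^{2} = \sqrt{412} - 576 = 2 \sqrt{103} - 576 = -576 + 2 \sqrt{103}$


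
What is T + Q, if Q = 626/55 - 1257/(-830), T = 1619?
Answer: 14899213/9130 ≈ 1631.9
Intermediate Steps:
Q = 117743/9130 (Q = 626*(1/55) - 1257*(-1/830) = 626/55 + 1257/830 = 117743/9130 ≈ 12.896)
T + Q = 1619 + 117743/9130 = 14899213/9130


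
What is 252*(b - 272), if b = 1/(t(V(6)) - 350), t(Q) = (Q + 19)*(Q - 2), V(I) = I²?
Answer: -26046657/380 ≈ -68544.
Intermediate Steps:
t(Q) = (-2 + Q)*(19 + Q) (t(Q) = (19 + Q)*(-2 + Q) = (-2 + Q)*(19 + Q))
b = 1/1520 (b = 1/((-38 + (6²)² + 17*6²) - 350) = 1/((-38 + 36² + 17*36) - 350) = 1/((-38 + 1296 + 612) - 350) = 1/(1870 - 350) = 1/1520 ≈ 0.00065789)
252*(b - 272) = 252*(1/1520 - 272) = 252*(-413439/1520) = -26046657/380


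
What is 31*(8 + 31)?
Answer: 1209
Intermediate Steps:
31*(8 + 31) = 31*39 = 1209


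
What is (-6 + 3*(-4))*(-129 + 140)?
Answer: -198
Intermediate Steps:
(-6 + 3*(-4))*(-129 + 140) = (-6 - 12)*11 = -18*11 = -198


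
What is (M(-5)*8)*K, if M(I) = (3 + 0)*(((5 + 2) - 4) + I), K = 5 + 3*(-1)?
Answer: -96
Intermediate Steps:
K = 2 (K = 5 - 3 = 2)
M(I) = 9 + 3*I (M(I) = 3*((7 - 4) + I) = 3*(3 + I) = 9 + 3*I)
(M(-5)*8)*K = ((9 + 3*(-5))*8)*2 = ((9 - 15)*8)*2 = -6*8*2 = -48*2 = -96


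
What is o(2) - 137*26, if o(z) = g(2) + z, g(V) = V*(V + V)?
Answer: -3552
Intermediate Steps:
g(V) = 2*V**2 (g(V) = V*(2*V) = 2*V**2)
o(z) = 8 + z (o(z) = 2*2**2 + z = 2*4 + z = 8 + z)
o(2) - 137*26 = (8 + 2) - 137*26 = 10 - 3562 = -3552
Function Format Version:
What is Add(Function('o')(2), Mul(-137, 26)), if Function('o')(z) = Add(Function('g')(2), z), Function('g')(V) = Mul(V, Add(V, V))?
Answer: -3552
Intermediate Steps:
Function('g')(V) = Mul(2, Pow(V, 2)) (Function('g')(V) = Mul(V, Mul(2, V)) = Mul(2, Pow(V, 2)))
Function('o')(z) = Add(8, z) (Function('o')(z) = Add(Mul(2, Pow(2, 2)), z) = Add(Mul(2, 4), z) = Add(8, z))
Add(Function('o')(2), Mul(-137, 26)) = Add(Add(8, 2), Mul(-137, 26)) = Add(10, -3562) = -3552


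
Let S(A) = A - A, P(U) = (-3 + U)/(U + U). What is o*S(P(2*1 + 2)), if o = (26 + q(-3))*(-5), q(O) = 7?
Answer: 0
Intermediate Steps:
P(U) = (-3 + U)/(2*U) (P(U) = (-3 + U)/((2*U)) = (-3 + U)*(1/(2*U)) = (-3 + U)/(2*U))
S(A) = 0
o = -165 (o = (26 + 7)*(-5) = 33*(-5) = -165)
o*S(P(2*1 + 2)) = -165*0 = 0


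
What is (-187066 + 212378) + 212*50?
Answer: 35912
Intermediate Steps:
(-187066 + 212378) + 212*50 = 25312 + 10600 = 35912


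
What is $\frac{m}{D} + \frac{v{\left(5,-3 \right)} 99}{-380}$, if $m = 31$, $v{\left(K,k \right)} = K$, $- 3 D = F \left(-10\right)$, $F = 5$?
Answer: $\frac{1059}{1900} \approx 0.55737$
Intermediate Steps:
$D = \frac{50}{3}$ ($D = - \frac{5 \left(-10\right)}{3} = \left(- \frac{1}{3}\right) \left(-50\right) = \frac{50}{3} \approx 16.667$)
$\frac{m}{D} + \frac{v{\left(5,-3 \right)} 99}{-380} = \frac{31}{\frac{50}{3}} + \frac{5 \cdot 99}{-380} = 31 \cdot \frac{3}{50} + 495 \left(- \frac{1}{380}\right) = \frac{93}{50} - \frac{99}{76} = \frac{1059}{1900}$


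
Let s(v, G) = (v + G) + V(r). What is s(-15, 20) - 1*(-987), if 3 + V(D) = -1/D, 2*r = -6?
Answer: 2968/3 ≈ 989.33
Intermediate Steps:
r = -3 (r = (½)*(-6) = -3)
V(D) = -3 - 1/D
s(v, G) = -8/3 + G + v (s(v, G) = (v + G) + (-3 - 1/(-3)) = (G + v) + (-3 - 1*(-⅓)) = (G + v) + (-3 + ⅓) = (G + v) - 8/3 = -8/3 + G + v)
s(-15, 20) - 1*(-987) = (-8/3 + 20 - 15) - 1*(-987) = 7/3 + 987 = 2968/3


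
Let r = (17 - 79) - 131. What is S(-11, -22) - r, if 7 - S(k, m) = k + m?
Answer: 233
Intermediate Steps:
r = -193 (r = -62 - 131 = -193)
S(k, m) = 7 - k - m (S(k, m) = 7 - (k + m) = 7 + (-k - m) = 7 - k - m)
S(-11, -22) - r = (7 - 1*(-11) - 1*(-22)) - 1*(-193) = (7 + 11 + 22) + 193 = 40 + 193 = 233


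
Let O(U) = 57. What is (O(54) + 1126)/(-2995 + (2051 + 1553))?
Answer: 169/87 ≈ 1.9425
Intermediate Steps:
(O(54) + 1126)/(-2995 + (2051 + 1553)) = (57 + 1126)/(-2995 + (2051 + 1553)) = 1183/(-2995 + 3604) = 1183/609 = 1183*(1/609) = 169/87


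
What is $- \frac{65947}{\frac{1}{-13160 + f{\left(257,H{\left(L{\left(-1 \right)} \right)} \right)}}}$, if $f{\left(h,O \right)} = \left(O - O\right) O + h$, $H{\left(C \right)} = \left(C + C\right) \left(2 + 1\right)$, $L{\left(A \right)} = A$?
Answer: $850914141$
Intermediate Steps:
$H{\left(C \right)} = 6 C$ ($H{\left(C \right)} = 2 C 3 = 6 C$)
$f{\left(h,O \right)} = h$ ($f{\left(h,O \right)} = 0 O + h = 0 + h = h$)
$- \frac{65947}{\frac{1}{-13160 + f{\left(257,H{\left(L{\left(-1 \right)} \right)} \right)}}} = - \frac{65947}{\frac{1}{-13160 + 257}} = - \frac{65947}{\frac{1}{-12903}} = - \frac{65947}{- \frac{1}{12903}} = \left(-65947\right) \left(-12903\right) = 850914141$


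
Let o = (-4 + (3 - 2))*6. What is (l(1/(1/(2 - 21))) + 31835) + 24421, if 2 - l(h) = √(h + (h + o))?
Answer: 56258 - 2*I*√14 ≈ 56258.0 - 7.4833*I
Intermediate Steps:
o = -18 (o = (-4 + 1)*6 = -3*6 = -18)
l(h) = 2 - √(-18 + 2*h) (l(h) = 2 - √(h + (h - 18)) = 2 - √(h + (-18 + h)) = 2 - √(-18 + 2*h))
(l(1/(1/(2 - 21))) + 31835) + 24421 = ((2 - √(-18 + 2/(1/(2 - 21)))) + 31835) + 24421 = ((2 - √(-18 + 2/(1/(-19)))) + 31835) + 24421 = ((2 - √(-18 + 2/(-1/19))) + 31835) + 24421 = ((2 - √(-18 + 2*(-19))) + 31835) + 24421 = ((2 - √(-18 - 38)) + 31835) + 24421 = ((2 - √(-56)) + 31835) + 24421 = ((2 - 2*I*√14) + 31835) + 24421 = (31837 - 2*I*√14) + 24421 = 56258 - 2*I*√14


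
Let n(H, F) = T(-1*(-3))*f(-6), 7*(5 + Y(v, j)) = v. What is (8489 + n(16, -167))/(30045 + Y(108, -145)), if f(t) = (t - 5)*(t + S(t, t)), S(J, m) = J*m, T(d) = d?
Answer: 52493/210388 ≈ 0.24951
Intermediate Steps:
Y(v, j) = -5 + v/7
f(t) = (-5 + t)*(t + t²) (f(t) = (t - 5)*(t + t*t) = (-5 + t)*(t + t²))
n(H, F) = -990 (n(H, F) = (-1*(-3))*(-6*(-5 + (-6)² - 4*(-6))) = 3*(-6*(-5 + 36 + 24)) = 3*(-6*55) = 3*(-330) = -990)
(8489 + n(16, -167))/(30045 + Y(108, -145)) = (8489 - 990)/(30045 + (-5 + (⅐)*108)) = 7499/(30045 + (-5 + 108/7)) = 7499/(30045 + 73/7) = 7499/(210388/7) = 7499*(7/210388) = 52493/210388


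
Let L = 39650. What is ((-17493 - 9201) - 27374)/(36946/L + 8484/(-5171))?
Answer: 60909726100/798587 ≈ 76272.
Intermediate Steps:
((-17493 - 9201) - 27374)/(36946/L + 8484/(-5171)) = ((-17493 - 9201) - 27374)/(36946/39650 + 8484/(-5171)) = (-26694 - 27374)/(36946*(1/39650) + 8484*(-1/5171)) = -54068/(1421/1525 - 8484/5171) = -54068/(-5590109/7885775) = -54068*(-7885775/5590109) = 60909726100/798587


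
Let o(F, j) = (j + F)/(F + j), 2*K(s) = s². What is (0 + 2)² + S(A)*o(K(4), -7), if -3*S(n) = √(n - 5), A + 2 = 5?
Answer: 4 - I*√2/3 ≈ 4.0 - 0.4714*I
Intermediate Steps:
A = 3 (A = -2 + 5 = 3)
K(s) = s²/2
S(n) = -√(-5 + n)/3 (S(n) = -√(n - 5)/3 = -√(-5 + n)/3)
o(F, j) = 1 (o(F, j) = (F + j)/(F + j) = 1)
(0 + 2)² + S(A)*o(K(4), -7) = (0 + 2)² - √(-5 + 3)/3*1 = 2² - I*√2/3*1 = 4 - I*√2/3*1 = 4 - I*√2/3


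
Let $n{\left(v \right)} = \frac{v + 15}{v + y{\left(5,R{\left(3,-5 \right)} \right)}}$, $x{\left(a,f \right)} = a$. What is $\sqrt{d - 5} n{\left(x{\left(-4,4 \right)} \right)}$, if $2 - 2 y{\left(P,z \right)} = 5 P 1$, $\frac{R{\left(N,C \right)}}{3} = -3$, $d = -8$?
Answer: $- \frac{22 i \sqrt{13}}{31} \approx - 2.5588 i$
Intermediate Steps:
$R{\left(N,C \right)} = -9$ ($R{\left(N,C \right)} = 3 \left(-3\right) = -9$)
$y{\left(P,z \right)} = 1 - \frac{5 P}{2}$ ($y{\left(P,z \right)} = 1 - \frac{5 P 1}{2} = 1 - \frac{5 P}{2}$)
$n{\left(v \right)} = \frac{15 + v}{- \frac{23}{2} + v}$ ($n{\left(v \right)} = \frac{v + 15}{v + \left(1 - \frac{25}{2}\right)} = \frac{15 + v}{v + \left(1 - \frac{25}{2}\right)} = \frac{15 + v}{v - \frac{23}{2}} = \frac{15 + v}{- \frac{23}{2} + v}$)
$\sqrt{d - 5} n{\left(x{\left(-4,4 \right)} \right)} = \sqrt{-8 - 5} \frac{2 \left(15 - 4\right)}{-23 + 2 \left(-4\right)} = \sqrt{-13} \cdot 2 \frac{1}{-23 - 8} \cdot 11 = i \sqrt{13} \cdot 2 \frac{1}{-31} \cdot 11 = i \sqrt{13} \cdot 2 \left(- \frac{1}{31}\right) 11 = i \sqrt{13} \left(- \frac{22}{31}\right) = - \frac{22 i \sqrt{13}}{31}$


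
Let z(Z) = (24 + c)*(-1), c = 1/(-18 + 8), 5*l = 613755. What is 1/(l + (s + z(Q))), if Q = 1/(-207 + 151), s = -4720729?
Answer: -10/45980019 ≈ -2.1749e-7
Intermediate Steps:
l = 122751 (l = (⅕)*613755 = 122751)
c = -⅒ (c = 1/(-10) = -⅒ ≈ -0.10000)
Q = -1/56 (Q = 1/(-56) = -1/56 ≈ -0.017857)
z(Z) = -239/10 (z(Z) = (24 - ⅒)*(-1) = (239/10)*(-1) = -239/10)
1/(l + (s + z(Q))) = 1/(122751 + (-4720729 - 239/10)) = 1/(122751 - 47207529/10) = 1/(-45980019/10) = -10/45980019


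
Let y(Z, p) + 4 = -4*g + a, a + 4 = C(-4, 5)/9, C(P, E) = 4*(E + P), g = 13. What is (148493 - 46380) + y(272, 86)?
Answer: 918481/9 ≈ 1.0205e+5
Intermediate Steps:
C(P, E) = 4*E + 4*P
a = -32/9 (a = -4 + (4*5 + 4*(-4))/9 = -4 + (20 - 16)*(⅑) = -4 + 4*(⅑) = -4 + 4/9 = -32/9 ≈ -3.5556)
y(Z, p) = -536/9 (y(Z, p) = -4 + (-4*13 - 32/9) = -4 + (-52 - 32/9) = -4 - 500/9 = -536/9)
(148493 - 46380) + y(272, 86) = (148493 - 46380) - 536/9 = 102113 - 536/9 = 918481/9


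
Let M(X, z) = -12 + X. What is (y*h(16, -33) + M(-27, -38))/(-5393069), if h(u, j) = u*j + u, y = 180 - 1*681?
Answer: -256473/5393069 ≈ -0.047556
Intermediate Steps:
y = -501 (y = 180 - 681 = -501)
h(u, j) = u + j*u (h(u, j) = j*u + u = u + j*u)
(y*h(16, -33) + M(-27, -38))/(-5393069) = (-8016*(1 - 33) + (-12 - 27))/(-5393069) = (-8016*(-32) - 39)*(-1/5393069) = (-501*(-512) - 39)*(-1/5393069) = (256512 - 39)*(-1/5393069) = 256473*(-1/5393069) = -256473/5393069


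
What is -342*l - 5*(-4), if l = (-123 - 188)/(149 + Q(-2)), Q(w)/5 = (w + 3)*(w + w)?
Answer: 36314/43 ≈ 844.51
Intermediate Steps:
Q(w) = 10*w*(3 + w) (Q(w) = 5*((w + 3)*(w + w)) = 5*((3 + w)*(2*w)) = 5*(2*w*(3 + w)) = 10*w*(3 + w))
l = -311/129 (l = (-123 - 188)/(149 + 10*(-2)*(3 - 2)) = -311/(149 + 10*(-2)*1) = -311/(149 - 20) = -311/129 ≈ -2.4109)
-342*l - 5*(-4) = -342*(-311/129) - 5*(-4) = 35454/43 + 20 = 36314/43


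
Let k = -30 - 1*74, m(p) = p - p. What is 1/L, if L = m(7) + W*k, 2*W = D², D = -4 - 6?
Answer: -1/5200 ≈ -0.00019231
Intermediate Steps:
m(p) = 0
D = -10
k = -104 (k = -30 - 74 = -104)
W = 50 (W = (½)*(-10)² = (½)*100 = 50)
L = -5200 (L = 0 + 50*(-104) = 0 - 5200 = -5200)
1/L = 1/(-5200) = -1/5200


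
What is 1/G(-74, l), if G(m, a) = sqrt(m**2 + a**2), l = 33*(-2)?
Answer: sqrt(2458)/4916 ≈ 0.010085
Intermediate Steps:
l = -66
G(m, a) = sqrt(a**2 + m**2)
1/G(-74, l) = 1/(sqrt((-66)**2 + (-74)**2)) = 1/(sqrt(4356 + 5476)) = 1/(sqrt(9832)) = 1/(2*sqrt(2458)) = sqrt(2458)/4916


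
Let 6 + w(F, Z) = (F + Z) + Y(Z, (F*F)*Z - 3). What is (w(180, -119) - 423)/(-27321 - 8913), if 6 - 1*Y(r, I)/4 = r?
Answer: -2/549 ≈ -0.0036430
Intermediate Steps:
Y(r, I) = 24 - 4*r
w(F, Z) = 18 + F - 3*Z (w(F, Z) = -6 + ((F + Z) + (24 - 4*Z)) = -6 + (24 + F - 3*Z) = 18 + F - 3*Z)
(w(180, -119) - 423)/(-27321 - 8913) = ((18 + 180 - 3*(-119)) - 423)/(-27321 - 8913) = ((18 + 180 + 357) - 423)/(-36234) = (555 - 423)*(-1/36234) = 132*(-1/36234) = -2/549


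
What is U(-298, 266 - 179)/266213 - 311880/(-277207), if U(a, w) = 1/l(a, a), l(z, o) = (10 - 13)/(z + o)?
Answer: 249244746692/221388321273 ≈ 1.1258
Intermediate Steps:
l(z, o) = -3/(o + z)
U(a, w) = -2*a/3 (U(a, w) = 1/(-3/(a + a)) = 1/(-3*1/(2*a)) = 1/(-3/(2*a)) = -2*a/3)
U(-298, 266 - 179)/266213 - 311880/(-277207) = -⅔*(-298)/266213 - 311880/(-277207) = (596/3)*(1/266213) - 311880*(-1/277207) = 596/798639 + 311880/277207 = 249244746692/221388321273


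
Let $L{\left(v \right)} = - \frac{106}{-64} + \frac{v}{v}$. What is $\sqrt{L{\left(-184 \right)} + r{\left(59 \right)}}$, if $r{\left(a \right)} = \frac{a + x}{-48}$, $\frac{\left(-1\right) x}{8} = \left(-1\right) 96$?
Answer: $\frac{i \sqrt{8394}}{24} \approx 3.8174 i$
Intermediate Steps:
$x = 768$ ($x = - 8 \left(\left(-1\right) 96\right) = \left(-8\right) \left(-96\right) = 768$)
$L{\left(v \right)} = \frac{85}{32}$ ($L{\left(v \right)} = \left(-106\right) \left(- \frac{1}{64}\right) + 1 = \frac{53}{32} + 1 = \frac{85}{32}$)
$r{\left(a \right)} = -16 - \frac{a}{48}$ ($r{\left(a \right)} = \frac{a + 768}{-48} = - \frac{768 + a}{48} = -16 - \frac{a}{48}$)
$\sqrt{L{\left(-184 \right)} + r{\left(59 \right)}} = \sqrt{\frac{85}{32} - \frac{827}{48}} = \sqrt{- \frac{1399}{96}} = \frac{i \sqrt{8394}}{24}$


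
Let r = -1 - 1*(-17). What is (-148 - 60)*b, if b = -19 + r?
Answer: 624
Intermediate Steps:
r = 16 (r = -1 + 17 = 16)
b = -3 (b = -19 + 16 = -3)
(-148 - 60)*b = (-148 - 60)*(-3) = -208*(-3) = 624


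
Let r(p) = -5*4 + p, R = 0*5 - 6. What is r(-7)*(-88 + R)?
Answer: 2538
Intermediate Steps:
R = -6 (R = 0 - 6 = -6)
r(p) = -20 + p
r(-7)*(-88 + R) = (-20 - 7)*(-88 - 6) = -27*(-94) = 2538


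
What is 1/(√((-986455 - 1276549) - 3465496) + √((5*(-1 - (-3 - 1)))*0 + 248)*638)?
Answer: 1/(2*(638*√62 + 15*I*√6365)) ≈ 9.4185e-5 - 2.2437e-5*I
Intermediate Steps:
1/(√((-986455 - 1276549) - 3465496) + √((5*(-1 - (-3 - 1)))*0 + 248)*638) = 1/(√(-2263004 - 3465496) + √((5*(-1 - 1*(-4)))*0 + 248)*638) = 1/(√(-5728500) + √((5*(-1 + 4))*0 + 248)*638) = 1/(30*I*√6365 + √((5*3)*0 + 248)*638) = 1/(30*I*√6365 + √(15*0 + 248)*638) = 1/(30*I*√6365 + √(0 + 248)*638) = 1/(30*I*√6365 + √248*638) = 1/(30*I*√6365 + (2*√62)*638) = 1/(30*I*√6365 + 1276*√62) = 1/(1276*√62 + 30*I*√6365)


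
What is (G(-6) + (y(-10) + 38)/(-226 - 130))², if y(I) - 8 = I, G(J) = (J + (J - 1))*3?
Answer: 12110400/7921 ≈ 1528.9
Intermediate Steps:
G(J) = -3 + 6*J (G(J) = (J + (-1 + J))*3 = (-1 + 2*J)*3 = -3 + 6*J)
y(I) = 8 + I
(G(-6) + (y(-10) + 38)/(-226 - 130))² = ((-3 + 6*(-6)) + ((8 - 10) + 38)/(-226 - 130))² = ((-3 - 36) + (-2 + 38)/(-356))² = (-39 + 36*(-1/356))² = (-39 - 9/89)² = (-3480/89)² = 12110400/7921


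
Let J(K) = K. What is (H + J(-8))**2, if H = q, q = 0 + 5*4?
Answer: 144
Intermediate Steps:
q = 20 (q = 0 + 20 = 20)
H = 20
(H + J(-8))**2 = (20 - 8)**2 = 12**2 = 144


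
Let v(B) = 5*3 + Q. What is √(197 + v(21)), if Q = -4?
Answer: 4*√13 ≈ 14.422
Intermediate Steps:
v(B) = 11 (v(B) = 5*3 - 4 = 15 - 4 = 11)
√(197 + v(21)) = √(197 + 11) = √208 = 4*√13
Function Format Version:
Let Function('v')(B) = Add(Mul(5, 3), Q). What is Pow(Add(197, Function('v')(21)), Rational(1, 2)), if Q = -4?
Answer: Mul(4, Pow(13, Rational(1, 2))) ≈ 14.422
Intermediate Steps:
Function('v')(B) = 11 (Function('v')(B) = Add(Mul(5, 3), -4) = Add(15, -4) = 11)
Pow(Add(197, Function('v')(21)), Rational(1, 2)) = Pow(Add(197, 11), Rational(1, 2)) = Pow(208, Rational(1, 2)) = Mul(4, Pow(13, Rational(1, 2)))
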